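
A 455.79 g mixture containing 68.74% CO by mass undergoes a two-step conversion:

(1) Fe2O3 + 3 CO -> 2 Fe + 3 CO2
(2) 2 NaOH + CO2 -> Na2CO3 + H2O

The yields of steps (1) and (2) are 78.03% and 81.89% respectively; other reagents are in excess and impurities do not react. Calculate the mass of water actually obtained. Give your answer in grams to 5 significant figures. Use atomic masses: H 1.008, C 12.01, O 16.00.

Pure CO = 455.79 × 0.6874 = 313.310 g.
M(CO) = 12.01 + 16.00 = 28.01 g/mol.
M(H2O) = 2(1.008) + 16.00 = 18.016 g/mol.
n(CO) = 313.310 / 28.01 = 11.1856 mol.
Step 1 (CO:CO2 = 3:3): theoretical n(CO2) = 11.1856 mol; at 78.03% yield, n(CO2) = 8.72816 mol.
Step 2 (CO2:H2O = 1:1): theoretical n(H2O) = 8.72816 mol, so theoretical mass = 8.72816 × 18.016 = 157.247 g.
At 81.89% yield, actual mass of H2O = 157.247 × 0.8189 = 128.769 g.

128.77 g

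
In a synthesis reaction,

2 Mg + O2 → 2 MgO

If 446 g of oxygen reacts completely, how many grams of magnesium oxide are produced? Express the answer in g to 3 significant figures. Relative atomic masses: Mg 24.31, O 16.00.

M(O2) = 2(16.00) = 32.00 g/mol.
M(MgO) = 24.31 + 16.00 = 40.31 g/mol.
n(O2) = 446.0 g / 32.00 g/mol = 13.94 mol.
From the equation the O2:MgO mole ratio is 1:2, so n(MgO) = 13.94 × 2/1 = 27.88 mol.
Mass of MgO = 27.88 mol × 40.31 g/mol = 1124 g.

1120 g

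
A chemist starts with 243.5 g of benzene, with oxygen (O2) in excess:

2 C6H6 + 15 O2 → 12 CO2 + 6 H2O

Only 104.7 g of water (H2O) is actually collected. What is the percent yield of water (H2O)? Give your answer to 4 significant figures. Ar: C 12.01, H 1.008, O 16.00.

62.14 %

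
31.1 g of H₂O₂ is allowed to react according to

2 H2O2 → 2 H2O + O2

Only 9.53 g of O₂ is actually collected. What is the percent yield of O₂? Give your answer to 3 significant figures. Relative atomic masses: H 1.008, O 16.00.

M(H2O2) = 2(1.008) + 2(16.00) = 34.016 g/mol.
M(O2) = 2(16.00) = 32.00 g/mol.
n(H2O2) = 31.10 g / 34.016 g/mol = 0.9143 mol.
From the equation the H2O2:O2 mole ratio is 2:1, so n(O2) = 0.9143 × 1/2 = 0.4571 mol.
Mass of O2 = 0.4571 mol × 32.00 g/mol = 14.63 g.
This is the theoretical yield. Percent yield = 9.53 g / 14.63 g × 100% = 65.15%.

65.1 %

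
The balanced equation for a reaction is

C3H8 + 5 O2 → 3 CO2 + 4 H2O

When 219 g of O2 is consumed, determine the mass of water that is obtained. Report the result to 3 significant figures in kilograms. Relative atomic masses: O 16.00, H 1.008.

0.0986 kg

M(O2) = 2(16.00) = 32.00 g/mol.
M(H2O) = 2(1.008) + 16.00 = 18.016 g/mol.
n(O2) = 219.0 g / 32.00 g/mol = 6.844 mol.
From the equation the O2:H2O mole ratio is 5:4, so n(H2O) = 6.844 × 4/5 = 5.475 mol.
Mass of H2O = 5.475 mol × 18.016 g/mol = 98.64 g.
Converting to kg: 98.64 g = 0.0986 kg.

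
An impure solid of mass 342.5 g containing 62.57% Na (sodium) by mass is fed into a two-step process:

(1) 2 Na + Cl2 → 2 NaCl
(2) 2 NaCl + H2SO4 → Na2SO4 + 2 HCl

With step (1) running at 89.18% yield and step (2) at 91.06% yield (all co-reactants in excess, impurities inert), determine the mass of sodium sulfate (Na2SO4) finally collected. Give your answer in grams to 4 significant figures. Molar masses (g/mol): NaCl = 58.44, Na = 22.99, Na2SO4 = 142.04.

537.6 g

Pure Na = 342.5 × 0.6257 = 214.30 g.
n(Na) = 214.30 / 22.99 = 9.3215 mol.
Step 1 (Na:NaCl = 2:2): theoretical n(NaCl) = 9.3215 mol; at 89.18% yield, n(NaCl) = 8.3130 mol.
Step 2 (NaCl:Na2SO4 = 2:1): theoretical n(Na2SO4) = 4.1565 mol, so theoretical mass = 4.1565 × 142.04 = 590.39 g.
At 91.06% yield, actual mass of Na2SO4 = 590.39 × 0.9106 = 537.61 g.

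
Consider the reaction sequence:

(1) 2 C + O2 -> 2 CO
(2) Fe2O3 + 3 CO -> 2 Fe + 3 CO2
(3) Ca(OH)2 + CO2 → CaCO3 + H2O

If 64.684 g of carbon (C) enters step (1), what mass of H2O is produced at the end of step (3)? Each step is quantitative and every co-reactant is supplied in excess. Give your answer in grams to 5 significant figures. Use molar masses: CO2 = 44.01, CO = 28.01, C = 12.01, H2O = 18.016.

97.031 g

n(C) = 64.684 / 12.01 = 5.38585 mol.
Reaction (1): C→CO ratio 2:2 ⇒ n(CO) = 5.38585 mol.
Reaction (2): CO→CO2 ratio 3:3 ⇒ n(CO2) = 5.38585 mol.
Reaction (3): CO2→H2O ratio 1:1 ⇒ n(H2O) = 5.38585 mol.
Mass of H2O = 5.38585 × 18.016 = 97.0314 g.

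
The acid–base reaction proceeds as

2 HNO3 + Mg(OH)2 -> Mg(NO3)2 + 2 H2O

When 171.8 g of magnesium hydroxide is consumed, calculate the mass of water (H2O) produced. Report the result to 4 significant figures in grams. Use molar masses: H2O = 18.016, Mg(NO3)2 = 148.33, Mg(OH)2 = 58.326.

n(Mg(OH)2) = 171.80 g / 58.326 g/mol = 2.9455 mol.
From the equation the Mg(OH)2:H2O mole ratio is 1:2, so n(H2O) = 2.9455 × 2/1 = 5.8910 mol.
Mass of H2O = 5.8910 mol × 18.016 g/mol = 106.13 g.

106.1 g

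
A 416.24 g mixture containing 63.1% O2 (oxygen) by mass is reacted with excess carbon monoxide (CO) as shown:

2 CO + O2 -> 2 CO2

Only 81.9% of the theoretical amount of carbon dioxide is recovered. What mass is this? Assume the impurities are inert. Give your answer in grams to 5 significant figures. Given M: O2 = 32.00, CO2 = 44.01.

Pure O2 available = 416.24 g × 0.631 = 262.647 g.
n(O2) = 262.647 g / 32.00 g/mol = 8.20773 mol.
From the equation the O2:CO2 mole ratio is 1:2, so n(CO2) = 8.20773 × 2/1 = 16.4155 mol.
Mass of CO2 = 16.4155 mol × 44.01 g/mol = 722.445 g.
Actual mass collected = 722.445 g × 0.819 = 591.682 g.

591.68 g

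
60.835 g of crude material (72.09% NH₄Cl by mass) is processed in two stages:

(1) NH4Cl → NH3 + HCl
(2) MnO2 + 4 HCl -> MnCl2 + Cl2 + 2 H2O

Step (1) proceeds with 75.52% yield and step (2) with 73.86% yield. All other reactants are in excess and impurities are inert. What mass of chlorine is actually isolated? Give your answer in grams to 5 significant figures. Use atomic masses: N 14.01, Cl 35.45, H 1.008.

Pure NH4Cl = 60.835 × 0.7209 = 43.8560 g.
M(NH4Cl) = 14.01 + 4(1.008) + 35.45 = 53.492 g/mol.
M(Cl2) = 2(35.45) = 70.90 g/mol.
n(NH4Cl) = 43.8560 / 53.492 = 0.819860 mol.
Step 1 (NH4Cl:HCl = 1:1): theoretical n(HCl) = 0.819860 mol; at 75.52% yield, n(HCl) = 0.619158 mol.
Step 2 (HCl:Cl2 = 4:1): theoretical n(Cl2) = 0.154790 mol, so theoretical mass = 0.154790 × 70.90 = 10.9746 g.
At 73.86% yield, actual mass of Cl2 = 10.9746 × 0.7386 = 8.10583 g.

8.1058 g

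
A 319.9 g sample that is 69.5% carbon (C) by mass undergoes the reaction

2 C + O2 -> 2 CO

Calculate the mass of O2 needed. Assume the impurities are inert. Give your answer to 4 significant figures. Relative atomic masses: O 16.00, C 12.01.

Mass of pure C = 319.9 g × 0.695 = 222.33 g.
M(C) = 12.01 g/mol.
M(O2) = 2(16.00) = 32.00 g/mol.
n(C) = 222.33 g / 12.01 g/mol = 18.512 mol.
From the equation the C:O2 mole ratio is 2:1, so n(O2) = 18.512 × 1/2 = 9.2561 mol.
Mass of O2 = 9.2561 mol × 32.00 g/mol = 296.19 g.

296.2 g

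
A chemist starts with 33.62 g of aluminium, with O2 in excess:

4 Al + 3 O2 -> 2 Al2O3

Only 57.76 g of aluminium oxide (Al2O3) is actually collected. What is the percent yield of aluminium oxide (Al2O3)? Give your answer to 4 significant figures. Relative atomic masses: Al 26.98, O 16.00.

90.92 %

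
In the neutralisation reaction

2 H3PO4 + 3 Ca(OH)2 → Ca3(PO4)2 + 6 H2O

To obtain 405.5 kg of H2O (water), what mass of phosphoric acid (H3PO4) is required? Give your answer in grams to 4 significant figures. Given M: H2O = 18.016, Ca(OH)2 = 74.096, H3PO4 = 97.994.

735200 g

Convert: 405.5 kg = 405500 g.
n(H2O) = 405500 g / 18.016 g/mol = 22508 mol.
From the equation the H2O:H3PO4 mole ratio is 6:2, so n(H3PO4) = 22508 × 2/6 = 7502.6 mol.
Mass of H3PO4 = 7502.6 mol × 97.994 g/mol = 735210 g.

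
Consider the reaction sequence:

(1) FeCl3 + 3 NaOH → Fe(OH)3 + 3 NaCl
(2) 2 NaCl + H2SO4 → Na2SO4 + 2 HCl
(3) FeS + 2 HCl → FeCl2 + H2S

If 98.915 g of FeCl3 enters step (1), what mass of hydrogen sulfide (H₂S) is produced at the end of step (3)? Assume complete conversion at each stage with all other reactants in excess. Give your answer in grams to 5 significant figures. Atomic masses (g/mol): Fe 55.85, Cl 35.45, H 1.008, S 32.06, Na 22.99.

M(FeCl3) = 55.85 + 3(35.45) = 162.20 g/mol.
M(H2S) = 2(1.008) + 32.06 = 34.076 g/mol.
n(FeCl3) = 98.915 / 162.20 = 0.609834 mol.
Reaction (1): FeCl3→NaCl ratio 1:3 ⇒ n(NaCl) = 1.82950 mol.
Reaction (2): NaCl→HCl ratio 2:2 ⇒ n(HCl) = 1.82950 mol.
Reaction (3): HCl→H2S ratio 2:1 ⇒ n(H2S) = 0.914750 mol.
Mass of H2S = 0.914750 × 34.076 = 31.1710 g.

31.171 g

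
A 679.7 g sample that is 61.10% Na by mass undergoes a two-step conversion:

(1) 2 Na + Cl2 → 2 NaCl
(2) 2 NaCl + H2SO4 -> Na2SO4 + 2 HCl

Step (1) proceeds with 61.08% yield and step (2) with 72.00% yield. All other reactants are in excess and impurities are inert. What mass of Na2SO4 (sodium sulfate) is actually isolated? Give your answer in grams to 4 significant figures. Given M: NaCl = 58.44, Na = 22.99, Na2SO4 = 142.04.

564.2 g

Pure Na = 679.7 × 0.6110 = 415.30 g.
n(Na) = 415.30 / 22.99 = 18.064 mol.
Step 1 (Na:NaCl = 2:2): theoretical n(NaCl) = 18.064 mol; at 61.08% yield, n(NaCl) = 11.034 mol.
Step 2 (NaCl:Na2SO4 = 2:1): theoretical n(Na2SO4) = 5.5168 mol, so theoretical mass = 5.5168 × 142.04 = 783.61 g.
At 72.00% yield, actual mass of Na2SO4 = 783.61 × 0.7200 = 564.20 g.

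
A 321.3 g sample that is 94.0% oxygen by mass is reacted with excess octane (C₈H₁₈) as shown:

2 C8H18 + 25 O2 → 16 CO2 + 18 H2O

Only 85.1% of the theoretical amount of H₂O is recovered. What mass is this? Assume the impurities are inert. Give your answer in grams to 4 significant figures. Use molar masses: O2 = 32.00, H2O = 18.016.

Pure O2 available = 321.3 g × 0.940 = 302.02 g.
n(O2) = 302.02 g / 32.00 g/mol = 9.4382 mol.
From the equation the O2:H2O mole ratio is 25:18, so n(H2O) = 9.4382 × 18/25 = 6.7955 mol.
Mass of H2O = 6.7955 mol × 18.016 g/mol = 122.43 g.
Actual mass collected = 122.43 g × 0.851 = 104.19 g.

104.2 g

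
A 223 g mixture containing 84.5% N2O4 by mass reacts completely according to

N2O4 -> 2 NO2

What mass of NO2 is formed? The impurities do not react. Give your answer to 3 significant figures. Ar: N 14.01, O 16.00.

Mass of pure N2O4 = 223 g × 0.845 = 188.4 g.
M(N2O4) = 2(14.01) + 4(16.00) = 92.02 g/mol.
M(NO2) = 14.01 + 2(16.00) = 46.01 g/mol.
n(N2O4) = 188.4 g / 92.02 g/mol = 2.048 mol.
From the equation the N2O4:NO2 mole ratio is 1:2, so n(NO2) = 2.048 × 2/1 = 4.096 mol.
Mass of NO2 = 4.096 mol × 46.01 g/mol = 188.4 g.

188 g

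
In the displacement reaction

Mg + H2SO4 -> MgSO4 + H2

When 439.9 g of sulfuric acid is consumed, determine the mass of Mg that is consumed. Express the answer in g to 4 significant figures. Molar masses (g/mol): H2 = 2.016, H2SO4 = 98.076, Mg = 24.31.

n(H2SO4) = 439.90 g / 98.076 g/mol = 4.4853 mol.
From the equation the H2SO4:Mg mole ratio is 1:1, so n(Mg) = 4.4853 × 1/1 = 4.4853 mol.
Mass of Mg = 4.4853 mol × 24.31 g/mol = 109.04 g.

109.0 g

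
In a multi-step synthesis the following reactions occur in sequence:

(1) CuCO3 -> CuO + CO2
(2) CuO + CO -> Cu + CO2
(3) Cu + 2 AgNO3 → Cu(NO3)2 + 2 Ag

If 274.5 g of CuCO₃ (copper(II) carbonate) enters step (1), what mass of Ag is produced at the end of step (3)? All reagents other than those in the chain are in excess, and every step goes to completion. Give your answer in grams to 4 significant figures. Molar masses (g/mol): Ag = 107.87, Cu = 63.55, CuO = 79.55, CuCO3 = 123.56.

479.3 g

n(CuCO3) = 274.5 / 123.56 = 2.2216 mol.
Reaction (1): CuCO3→CuO ratio 1:1 ⇒ n(CuO) = 2.2216 mol.
Reaction (2): CuO→Cu ratio 1:1 ⇒ n(Cu) = 2.2216 mol.
Reaction (3): Cu→Ag ratio 1:2 ⇒ n(Ag) = 4.4432 mol.
Mass of Ag = 4.4432 × 107.87 = 479.29 g.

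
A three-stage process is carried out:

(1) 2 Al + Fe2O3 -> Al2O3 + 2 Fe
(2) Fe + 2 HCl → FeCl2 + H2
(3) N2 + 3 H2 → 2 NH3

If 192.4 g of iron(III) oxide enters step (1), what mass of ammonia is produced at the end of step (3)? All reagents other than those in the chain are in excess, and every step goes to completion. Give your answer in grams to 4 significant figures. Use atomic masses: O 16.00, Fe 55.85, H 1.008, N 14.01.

M(Fe2O3) = 2(55.85) + 3(16.00) = 159.70 g/mol.
M(NH3) = 14.01 + 3(1.008) = 17.034 g/mol.
n(Fe2O3) = 192.4 / 159.70 = 1.2048 mol.
Reaction (1): Fe2O3→Fe ratio 1:2 ⇒ n(Fe) = 2.4095 mol.
Reaction (2): Fe→H2 ratio 1:1 ⇒ n(H2) = 2.4095 mol.
Reaction (3): H2→NH3 ratio 3:2 ⇒ n(NH3) = 1.6063 mol.
Mass of NH3 = 1.6063 × 17.034 = 27.362 g.

27.36 g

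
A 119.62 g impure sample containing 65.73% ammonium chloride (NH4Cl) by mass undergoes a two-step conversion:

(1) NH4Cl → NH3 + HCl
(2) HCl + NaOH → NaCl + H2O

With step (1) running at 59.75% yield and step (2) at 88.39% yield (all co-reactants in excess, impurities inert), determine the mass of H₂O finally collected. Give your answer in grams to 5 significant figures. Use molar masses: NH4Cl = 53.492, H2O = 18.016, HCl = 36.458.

13.986 g

Pure NH4Cl = 119.62 × 0.6573 = 78.6262 g.
n(NH4Cl) = 78.6262 / 53.492 = 1.46987 mol.
Step 1 (NH4Cl:HCl = 1:1): theoretical n(HCl) = 1.46987 mol; at 59.75% yield, n(HCl) = 0.878247 mol.
Step 2 (HCl:H2O = 1:1): theoretical n(H2O) = 0.878247 mol, so theoretical mass = 0.878247 × 18.016 = 15.8225 g.
At 88.39% yield, actual mass of H2O = 15.8225 × 0.8839 = 13.9855 g.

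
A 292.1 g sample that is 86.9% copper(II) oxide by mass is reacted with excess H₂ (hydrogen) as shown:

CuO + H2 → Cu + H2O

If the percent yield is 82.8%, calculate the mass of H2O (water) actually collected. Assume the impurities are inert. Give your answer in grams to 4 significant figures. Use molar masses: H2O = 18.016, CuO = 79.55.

47.60 g

Pure CuO available = 292.1 g × 0.869 = 253.83 g.
n(CuO) = 253.83 g / 79.55 g/mol = 3.1909 mol.
From the equation the CuO:H2O mole ratio is 1:1, so n(H2O) = 3.1909 × 1/1 = 3.1909 mol.
Mass of H2O = 3.1909 mol × 18.016 g/mol = 57.487 g.
Actual mass collected = 57.487 g × 0.828 = 47.599 g.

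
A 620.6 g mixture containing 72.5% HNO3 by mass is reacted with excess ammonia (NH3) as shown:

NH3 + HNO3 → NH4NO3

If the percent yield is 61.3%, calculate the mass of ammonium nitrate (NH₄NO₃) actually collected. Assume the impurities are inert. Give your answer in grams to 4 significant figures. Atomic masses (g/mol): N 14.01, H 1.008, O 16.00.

Pure HNO3 available = 620.6 g × 0.725 = 449.94 g.
M(HNO3) = 1.008 + 14.01 + 3(16.00) = 63.018 g/mol.
M(NH4NO3) = 2(14.01) + 4(1.008) + 3(16.00) = 80.052 g/mol.
n(HNO3) = 449.94 g / 63.018 g/mol = 7.1398 mol.
From the equation the HNO3:NH4NO3 mole ratio is 1:1, so n(NH4NO3) = 7.1398 × 1/1 = 7.1398 mol.
Mass of NH4NO3 = 7.1398 mol × 80.052 g/mol = 571.55 g.
Actual mass collected = 571.55 g × 0.613 = 350.36 g.

350.4 g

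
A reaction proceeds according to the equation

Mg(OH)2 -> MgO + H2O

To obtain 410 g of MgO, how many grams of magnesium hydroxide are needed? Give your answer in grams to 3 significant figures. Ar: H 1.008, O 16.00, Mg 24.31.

593 g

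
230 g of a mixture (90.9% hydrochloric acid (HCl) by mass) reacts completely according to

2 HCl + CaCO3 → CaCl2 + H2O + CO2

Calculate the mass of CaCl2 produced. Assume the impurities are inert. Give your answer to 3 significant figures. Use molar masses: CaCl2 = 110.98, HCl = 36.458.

Mass of pure HCl = 230 g × 0.909 = 209.1 g.
n(HCl) = 209.1 g / 36.458 g/mol = 5.735 mol.
From the equation the HCl:CaCl2 mole ratio is 2:1, so n(CaCl2) = 5.735 × 1/2 = 2.867 mol.
Mass of CaCl2 = 2.867 mol × 110.98 g/mol = 318.2 g.

318 g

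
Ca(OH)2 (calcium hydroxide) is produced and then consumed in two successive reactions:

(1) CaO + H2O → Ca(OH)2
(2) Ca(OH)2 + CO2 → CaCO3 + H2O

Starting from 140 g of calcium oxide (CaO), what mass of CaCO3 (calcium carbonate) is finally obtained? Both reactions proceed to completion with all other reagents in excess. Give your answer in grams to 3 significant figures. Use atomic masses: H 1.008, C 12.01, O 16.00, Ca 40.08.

M(CaO) = 40.08 + 16.00 = 56.08 g/mol.
M(CaCO3) = 40.08 + 12.01 + 3(16.00) = 100.09 g/mol.
n(CaO) = 140.0 / 56.08 = 2.496 mol.
Step 1 gives a 1:1 ratio of CaO to Ca(OH)2, so n(Ca(OH)2) = 2.496 mol.
In step 2 the Ca(OH)2:CaCO3 ratio is 1:1, so n(CaCO3) = 2.496 mol.
Mass of CaCO3 = 2.496 × 100.09 = 249.9 g.

250 g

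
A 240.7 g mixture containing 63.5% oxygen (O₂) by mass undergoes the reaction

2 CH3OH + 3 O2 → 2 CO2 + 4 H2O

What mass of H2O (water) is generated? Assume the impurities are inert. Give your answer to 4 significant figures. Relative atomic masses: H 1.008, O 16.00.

Mass of pure O2 = 240.7 g × 0.635 = 152.84 g.
M(O2) = 2(16.00) = 32.00 g/mol.
M(H2O) = 2(1.008) + 16.00 = 18.016 g/mol.
n(O2) = 152.84 g / 32.00 g/mol = 4.7764 mol.
From the equation the O2:H2O mole ratio is 3:4, so n(H2O) = 4.7764 × 4/3 = 6.3685 mol.
Mass of H2O = 6.3685 mol × 18.016 g/mol = 114.74 g.

114.7 g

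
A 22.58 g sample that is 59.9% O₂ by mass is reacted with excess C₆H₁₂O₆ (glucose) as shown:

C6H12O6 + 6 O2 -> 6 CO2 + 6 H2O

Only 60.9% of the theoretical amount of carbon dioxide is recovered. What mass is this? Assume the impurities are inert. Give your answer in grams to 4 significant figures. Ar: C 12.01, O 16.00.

Pure O2 available = 22.58 g × 0.599 = 13.525 g.
M(O2) = 2(16.00) = 32.00 g/mol.
M(CO2) = 12.01 + 2(16.00) = 44.01 g/mol.
n(O2) = 13.525 g / 32.00 g/mol = 0.42267 mol.
From the equation the O2:CO2 mole ratio is 6:6, so n(CO2) = 0.42267 × 6/6 = 0.42267 mol.
Mass of CO2 = 0.42267 mol × 44.01 g/mol = 18.602 g.
Actual mass collected = 18.602 g × 0.609 = 11.328 g.

11.33 g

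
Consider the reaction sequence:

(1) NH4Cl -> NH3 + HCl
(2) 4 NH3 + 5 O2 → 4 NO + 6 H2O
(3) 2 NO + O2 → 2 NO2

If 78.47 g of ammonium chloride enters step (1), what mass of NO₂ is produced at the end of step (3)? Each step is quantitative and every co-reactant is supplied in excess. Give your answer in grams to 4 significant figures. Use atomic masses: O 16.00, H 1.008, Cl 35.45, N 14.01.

67.49 g

M(NH4Cl) = 14.01 + 4(1.008) + 35.45 = 53.492 g/mol.
M(NO2) = 14.01 + 2(16.00) = 46.01 g/mol.
n(NH4Cl) = 78.47 / 53.492 = 1.4669 mol.
Reaction (1): NH4Cl→NH3 ratio 1:1 ⇒ n(NH3) = 1.4669 mol.
Reaction (2): NH3→NO ratio 4:4 ⇒ n(NO) = 1.4669 mol.
Reaction (3): NO→NO2 ratio 2:2 ⇒ n(NO2) = 1.4669 mol.
Mass of NO2 = 1.4669 × 46.01 = 67.494 g.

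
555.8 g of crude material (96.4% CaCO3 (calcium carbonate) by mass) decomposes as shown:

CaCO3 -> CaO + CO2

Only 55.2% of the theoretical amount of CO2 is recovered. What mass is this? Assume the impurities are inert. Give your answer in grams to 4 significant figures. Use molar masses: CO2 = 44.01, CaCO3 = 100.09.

Pure CaCO3 available = 555.8 g × 0.964 = 535.79 g.
n(CaCO3) = 535.79 g / 100.09 g/mol = 5.3531 mol.
From the equation the CaCO3:CO2 mole ratio is 1:1, so n(CO2) = 5.3531 × 1/1 = 5.3531 mol.
Mass of CO2 = 5.3531 mol × 44.01 g/mol = 235.59 g.
Actual mass collected = 235.59 g × 0.552 = 130.05 g.

130.0 g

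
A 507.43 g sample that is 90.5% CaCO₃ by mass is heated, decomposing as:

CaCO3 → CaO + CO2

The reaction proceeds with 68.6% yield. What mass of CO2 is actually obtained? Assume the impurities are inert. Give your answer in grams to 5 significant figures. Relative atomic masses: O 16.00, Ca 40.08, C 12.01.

138.52 g

Pure CaCO3 available = 507.43 g × 0.905 = 459.224 g.
M(CaCO3) = 40.08 + 12.01 + 3(16.00) = 100.09 g/mol.
M(CO2) = 12.01 + 2(16.00) = 44.01 g/mol.
n(CaCO3) = 459.224 g / 100.09 g/mol = 4.58811 mol.
From the equation the CaCO3:CO2 mole ratio is 1:1, so n(CO2) = 4.58811 × 1/1 = 4.58811 mol.
Mass of CO2 = 4.58811 mol × 44.01 g/mol = 201.923 g.
Actual mass collected = 201.923 g × 0.686 = 138.519 g.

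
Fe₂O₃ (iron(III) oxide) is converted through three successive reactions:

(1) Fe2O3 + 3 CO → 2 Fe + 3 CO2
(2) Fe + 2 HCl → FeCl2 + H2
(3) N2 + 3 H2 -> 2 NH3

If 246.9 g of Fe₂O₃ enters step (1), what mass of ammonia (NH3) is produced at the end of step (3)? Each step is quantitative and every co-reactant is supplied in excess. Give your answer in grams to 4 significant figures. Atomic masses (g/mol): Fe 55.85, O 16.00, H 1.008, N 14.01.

M(Fe2O3) = 2(55.85) + 3(16.00) = 159.70 g/mol.
M(NH3) = 14.01 + 3(1.008) = 17.034 g/mol.
n(Fe2O3) = 246.9 / 159.70 = 1.5460 mol.
Reaction (1): Fe2O3→Fe ratio 1:2 ⇒ n(Fe) = 3.0920 mol.
Reaction (2): Fe→H2 ratio 1:1 ⇒ n(H2) = 3.0920 mol.
Reaction (3): H2→NH3 ratio 3:2 ⇒ n(NH3) = 2.0614 mol.
Mass of NH3 = 2.0614 × 17.034 = 35.113 g.

35.11 g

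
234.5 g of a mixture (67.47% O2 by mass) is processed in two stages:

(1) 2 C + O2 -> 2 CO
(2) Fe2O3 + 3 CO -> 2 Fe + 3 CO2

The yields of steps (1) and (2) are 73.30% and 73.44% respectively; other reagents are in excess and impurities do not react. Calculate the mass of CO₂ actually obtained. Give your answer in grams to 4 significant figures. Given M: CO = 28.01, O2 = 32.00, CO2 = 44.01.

Pure O2 = 234.5 × 0.6747 = 158.22 g.
n(O2) = 158.22 / 32.00 = 4.9443 mol.
Step 1 (O2:CO = 1:2): theoretical n(CO) = 9.8886 mol; at 73.30% yield, n(CO) = 7.2483 mol.
Step 2 (CO:CO2 = 3:3): theoretical n(CO2) = 7.2483 mol, so theoretical mass = 7.2483 × 44.01 = 319.00 g.
At 73.44% yield, actual mass of CO2 = 319.00 × 0.7344 = 234.27 g.

234.3 g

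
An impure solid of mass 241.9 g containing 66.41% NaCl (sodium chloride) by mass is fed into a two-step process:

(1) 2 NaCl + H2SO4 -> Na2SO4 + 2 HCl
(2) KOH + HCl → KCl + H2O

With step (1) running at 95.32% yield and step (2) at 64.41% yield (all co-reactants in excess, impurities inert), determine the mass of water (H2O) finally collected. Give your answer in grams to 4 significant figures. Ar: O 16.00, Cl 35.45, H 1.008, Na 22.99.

30.41 g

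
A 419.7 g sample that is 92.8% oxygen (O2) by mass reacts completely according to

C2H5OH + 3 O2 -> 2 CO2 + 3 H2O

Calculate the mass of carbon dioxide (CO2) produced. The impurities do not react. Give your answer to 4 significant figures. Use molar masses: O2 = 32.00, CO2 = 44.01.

Mass of pure O2 = 419.7 g × 0.928 = 389.48 g.
n(O2) = 389.48 g / 32.00 g/mol = 12.171 mol.
From the equation the O2:CO2 mole ratio is 3:2, so n(CO2) = 12.171 × 2/3 = 8.1142 mol.
Mass of CO2 = 8.1142 mol × 44.01 g/mol = 357.11 g.

357.1 g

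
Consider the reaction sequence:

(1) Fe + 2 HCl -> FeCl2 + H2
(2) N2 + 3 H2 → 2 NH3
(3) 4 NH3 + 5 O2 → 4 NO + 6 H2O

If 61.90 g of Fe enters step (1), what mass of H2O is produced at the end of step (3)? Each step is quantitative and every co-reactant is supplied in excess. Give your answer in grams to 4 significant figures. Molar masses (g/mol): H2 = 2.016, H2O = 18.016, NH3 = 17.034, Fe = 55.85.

19.97 g

n(Fe) = 61.90 / 55.85 = 1.1083 mol.
Reaction (1): Fe→H2 ratio 1:1 ⇒ n(H2) = 1.1083 mol.
Reaction (2): H2→NH3 ratio 3:2 ⇒ n(NH3) = 0.73888 mol.
Reaction (3): NH3→H2O ratio 4:6 ⇒ n(H2O) = 1.1083 mol.
Mass of H2O = 1.1083 × 18.016 = 19.968 g.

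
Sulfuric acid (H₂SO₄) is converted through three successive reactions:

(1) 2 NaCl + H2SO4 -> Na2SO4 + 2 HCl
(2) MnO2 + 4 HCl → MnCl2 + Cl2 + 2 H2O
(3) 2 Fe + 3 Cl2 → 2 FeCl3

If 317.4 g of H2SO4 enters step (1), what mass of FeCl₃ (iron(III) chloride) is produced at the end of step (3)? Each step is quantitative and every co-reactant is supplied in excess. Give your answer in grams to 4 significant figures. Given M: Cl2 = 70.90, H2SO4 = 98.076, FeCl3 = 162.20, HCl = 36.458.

175.0 g

n(H2SO4) = 317.4 / 98.076 = 3.2363 mol.
Reaction (1): H2SO4→HCl ratio 1:2 ⇒ n(HCl) = 6.4725 mol.
Reaction (2): HCl→Cl2 ratio 4:1 ⇒ n(Cl2) = 1.6181 mol.
Reaction (3): Cl2→FeCl3 ratio 3:2 ⇒ n(FeCl3) = 1.0788 mol.
Mass of FeCl3 = 1.0788 × 162.20 = 174.97 g.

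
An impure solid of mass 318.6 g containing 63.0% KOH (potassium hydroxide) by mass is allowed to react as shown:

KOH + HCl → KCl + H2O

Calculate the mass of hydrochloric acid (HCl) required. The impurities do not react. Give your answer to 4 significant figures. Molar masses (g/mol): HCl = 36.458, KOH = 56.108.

Mass of pure KOH = 318.6 g × 0.630 = 200.72 g.
n(KOH) = 200.72 g / 56.108 g/mol = 3.5774 mol.
From the equation the KOH:HCl mole ratio is 1:1, so n(HCl) = 3.5774 × 1/1 = 3.5774 mol.
Mass of HCl = 3.5774 mol × 36.458 g/mol = 130.42 g.

130.4 g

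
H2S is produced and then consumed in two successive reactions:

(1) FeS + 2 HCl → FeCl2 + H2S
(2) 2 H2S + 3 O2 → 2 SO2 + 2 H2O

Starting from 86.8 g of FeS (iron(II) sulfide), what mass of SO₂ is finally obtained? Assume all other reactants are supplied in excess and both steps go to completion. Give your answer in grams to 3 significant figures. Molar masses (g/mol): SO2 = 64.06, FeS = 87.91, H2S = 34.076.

63.3 g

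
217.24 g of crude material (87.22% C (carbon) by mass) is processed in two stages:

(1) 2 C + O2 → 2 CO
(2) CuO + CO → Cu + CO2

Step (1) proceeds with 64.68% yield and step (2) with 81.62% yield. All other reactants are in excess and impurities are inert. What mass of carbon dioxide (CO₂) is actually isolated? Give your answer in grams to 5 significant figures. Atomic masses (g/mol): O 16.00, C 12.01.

Pure C = 217.24 × 0.8722 = 189.477 g.
M(C) = 12.01 g/mol.
M(CO2) = 12.01 + 2(16.00) = 44.01 g/mol.
n(C) = 189.477 / 12.01 = 15.7766 mol.
Step 1 (C:CO = 2:2): theoretical n(CO) = 15.7766 mol; at 64.68% yield, n(CO) = 10.2043 mol.
Step 2 (CO:CO2 = 1:1): theoretical n(CO2) = 10.2043 mol, so theoretical mass = 10.2043 × 44.01 = 449.091 g.
At 81.62% yield, actual mass of CO2 = 449.091 × 0.8162 = 366.548 g.

366.55 g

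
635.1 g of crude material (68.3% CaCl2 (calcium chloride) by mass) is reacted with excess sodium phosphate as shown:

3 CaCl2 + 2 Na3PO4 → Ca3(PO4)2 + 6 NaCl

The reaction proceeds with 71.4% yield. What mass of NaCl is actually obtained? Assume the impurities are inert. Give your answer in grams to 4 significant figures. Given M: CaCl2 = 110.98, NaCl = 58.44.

326.2 g

Pure CaCl2 available = 635.1 g × 0.683 = 433.77 g.
n(CaCl2) = 433.77 g / 110.98 g/mol = 3.9086 mol.
From the equation the CaCl2:NaCl mole ratio is 3:6, so n(NaCl) = 3.9086 × 6/3 = 7.8171 mol.
Mass of NaCl = 7.8171 mol × 58.44 g/mol = 456.83 g.
Actual mass collected = 456.83 g × 0.714 = 326.18 g.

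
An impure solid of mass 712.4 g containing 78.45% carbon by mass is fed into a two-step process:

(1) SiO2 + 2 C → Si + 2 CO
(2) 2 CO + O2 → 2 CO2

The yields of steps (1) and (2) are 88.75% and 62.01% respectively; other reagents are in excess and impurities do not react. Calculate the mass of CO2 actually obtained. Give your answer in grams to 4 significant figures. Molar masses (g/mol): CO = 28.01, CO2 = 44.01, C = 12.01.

1127 g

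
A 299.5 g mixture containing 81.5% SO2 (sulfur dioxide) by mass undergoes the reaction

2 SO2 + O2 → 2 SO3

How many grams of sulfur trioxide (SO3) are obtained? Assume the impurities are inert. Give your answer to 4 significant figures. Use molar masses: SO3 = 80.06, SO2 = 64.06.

Mass of pure SO2 = 299.5 g × 0.815 = 244.09 g.
n(SO2) = 244.09 g / 64.06 g/mol = 3.8104 mol.
From the equation the SO2:SO3 mole ratio is 2:2, so n(SO3) = 3.8104 × 2/2 = 3.8104 mol.
Mass of SO3 = 3.8104 mol × 80.06 g/mol = 305.06 g.

305.1 g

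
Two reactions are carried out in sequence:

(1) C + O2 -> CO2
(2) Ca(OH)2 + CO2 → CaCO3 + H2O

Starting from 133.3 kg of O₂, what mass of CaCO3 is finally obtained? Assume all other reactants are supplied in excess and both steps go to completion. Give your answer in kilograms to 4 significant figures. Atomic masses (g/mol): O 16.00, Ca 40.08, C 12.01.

416.9 kg

M(O2) = 2(16.00) = 32.00 g/mol.
M(CaCO3) = 40.08 + 12.01 + 3(16.00) = 100.09 g/mol.
133.3 kg = 133300 g.
n(O2) = 133300 / 32.00 = 4165.6 mol.
Step 1 gives a 1:1 ratio of O2 to CO2, so n(CO2) = 4165.6 mol.
In step 2 the CO2:CaCO3 ratio is 1:1, so n(CaCO3) = 4165.6 mol.
Mass of CaCO3 = 4165.6 × 100.09 = 416940 g = 416.9 kg.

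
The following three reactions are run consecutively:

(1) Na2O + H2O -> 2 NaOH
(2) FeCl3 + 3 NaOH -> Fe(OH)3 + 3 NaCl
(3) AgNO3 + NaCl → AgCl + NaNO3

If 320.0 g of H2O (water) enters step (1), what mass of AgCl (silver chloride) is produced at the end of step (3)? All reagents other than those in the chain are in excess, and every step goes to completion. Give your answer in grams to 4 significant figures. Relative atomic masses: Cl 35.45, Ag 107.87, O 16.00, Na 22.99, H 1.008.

5091 g

M(H2O) = 2(1.008) + 16.00 = 18.016 g/mol.
M(AgCl) = 107.87 + 35.45 = 143.32 g/mol.
n(H2O) = 320.0 / 18.016 = 17.762 mol.
Reaction (1): H2O→NaOH ratio 1:2 ⇒ n(NaOH) = 35.524 mol.
Reaction (2): NaOH→NaCl ratio 3:3 ⇒ n(NaCl) = 35.524 mol.
Reaction (3): NaCl→AgCl ratio 1:1 ⇒ n(AgCl) = 35.524 mol.
Mass of AgCl = 35.524 × 143.32 = 5091.3 g.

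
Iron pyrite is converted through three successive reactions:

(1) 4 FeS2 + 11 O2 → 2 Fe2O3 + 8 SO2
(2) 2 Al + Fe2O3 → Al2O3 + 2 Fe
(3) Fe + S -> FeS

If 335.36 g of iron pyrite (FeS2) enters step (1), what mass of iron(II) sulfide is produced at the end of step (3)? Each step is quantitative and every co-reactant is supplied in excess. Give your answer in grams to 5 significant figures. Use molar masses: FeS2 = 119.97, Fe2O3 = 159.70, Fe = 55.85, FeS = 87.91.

n(FeS2) = 335.36 / 119.97 = 2.79537 mol.
Reaction (1): FeS2→Fe2O3 ratio 4:2 ⇒ n(Fe2O3) = 1.39768 mol.
Reaction (2): Fe2O3→Fe ratio 1:2 ⇒ n(Fe) = 2.79537 mol.
Reaction (3): Fe→FeS ratio 1:1 ⇒ n(FeS) = 2.79537 mol.
Mass of FeS = 2.79537 × 87.91 = 245.741 g.

245.74 g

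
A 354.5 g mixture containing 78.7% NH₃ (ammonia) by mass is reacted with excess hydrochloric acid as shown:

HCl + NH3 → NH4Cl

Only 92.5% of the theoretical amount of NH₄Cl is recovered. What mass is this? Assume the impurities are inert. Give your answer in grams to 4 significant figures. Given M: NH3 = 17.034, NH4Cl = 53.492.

810.4 g

Pure NH3 available = 354.5 g × 0.787 = 278.99 g.
n(NH3) = 278.99 g / 17.034 g/mol = 16.379 mol.
From the equation the NH3:NH4Cl mole ratio is 1:1, so n(NH4Cl) = 16.379 × 1/1 = 16.379 mol.
Mass of NH4Cl = 16.379 mol × 53.492 g/mol = 876.12 g.
Actual mass collected = 876.12 g × 0.925 = 810.41 g.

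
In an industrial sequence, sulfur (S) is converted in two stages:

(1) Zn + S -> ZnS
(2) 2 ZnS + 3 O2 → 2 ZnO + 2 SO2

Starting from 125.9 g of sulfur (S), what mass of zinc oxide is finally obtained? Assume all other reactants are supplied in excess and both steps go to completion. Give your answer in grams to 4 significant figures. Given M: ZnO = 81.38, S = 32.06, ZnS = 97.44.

n(S) = 125.90 / 32.06 = 3.9270 mol.
Step 1 gives a 1:1 ratio of S to ZnS, so n(ZnS) = 3.9270 mol.
In step 2 the ZnS:ZnO ratio is 2:2, so n(ZnO) = 3.9270 mol.
Mass of ZnO = 3.9270 × 81.38 = 319.58 g.

319.6 g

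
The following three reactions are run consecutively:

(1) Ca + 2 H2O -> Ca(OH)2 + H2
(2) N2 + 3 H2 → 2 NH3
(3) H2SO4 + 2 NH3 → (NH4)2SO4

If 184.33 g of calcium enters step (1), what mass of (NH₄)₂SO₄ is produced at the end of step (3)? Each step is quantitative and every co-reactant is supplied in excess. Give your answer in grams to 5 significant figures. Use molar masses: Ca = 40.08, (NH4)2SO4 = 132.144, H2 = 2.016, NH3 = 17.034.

n(Ca) = 184.33 / 40.08 = 4.59905 mol.
Reaction (1): Ca→H2 ratio 1:1 ⇒ n(H2) = 4.59905 mol.
Reaction (2): H2→NH3 ratio 3:2 ⇒ n(NH3) = 3.06603 mol.
Reaction (3): NH3→(NH4)2SO4 ratio 2:1 ⇒ n((NH4)2SO4) = 1.53302 mol.
Mass of (NH4)2SO4 = 1.53302 × 132.144 = 202.579 g.

202.58 g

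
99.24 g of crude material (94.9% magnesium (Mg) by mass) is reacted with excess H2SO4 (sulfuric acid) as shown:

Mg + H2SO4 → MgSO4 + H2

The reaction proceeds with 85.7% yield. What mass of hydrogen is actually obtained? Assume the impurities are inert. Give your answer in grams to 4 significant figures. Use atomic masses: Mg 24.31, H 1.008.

Pure Mg available = 99.24 g × 0.949 = 94.179 g.
M(Mg) = 24.31 g/mol.
M(H2) = 2(1.008) = 2.016 g/mol.
n(Mg) = 94.179 g / 24.31 g/mol = 3.8741 mol.
From the equation the Mg:H2 mole ratio is 1:1, so n(H2) = 3.8741 × 1/1 = 3.8741 mol.
Mass of H2 = 3.8741 mol × 2.016 g/mol = 7.8101 g.
Actual mass collected = 7.8101 g × 0.857 = 6.6933 g.

6.693 g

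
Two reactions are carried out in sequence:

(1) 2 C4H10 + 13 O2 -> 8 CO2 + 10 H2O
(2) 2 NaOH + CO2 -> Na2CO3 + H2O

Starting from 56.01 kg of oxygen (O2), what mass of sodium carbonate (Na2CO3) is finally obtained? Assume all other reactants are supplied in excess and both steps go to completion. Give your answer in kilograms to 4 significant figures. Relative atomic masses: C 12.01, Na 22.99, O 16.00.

114.2 kg

M(O2) = 2(16.00) = 32.00 g/mol.
M(Na2CO3) = 2(22.99) + 12.01 + 3(16.00) = 105.99 g/mol.
56.01 kg = 56010 g.
n(O2) = 56010 / 32.00 = 1750.3 mol.
Step 1 gives a 13:8 ratio of O2 to CO2, so n(CO2) = 1077.1 mol.
In step 2 the CO2:Na2CO3 ratio is 1:1, so n(Na2CO3) = 1077.1 mol.
Mass of Na2CO3 = 1077.1 × 105.99 = 114160 g = 114.2 kg.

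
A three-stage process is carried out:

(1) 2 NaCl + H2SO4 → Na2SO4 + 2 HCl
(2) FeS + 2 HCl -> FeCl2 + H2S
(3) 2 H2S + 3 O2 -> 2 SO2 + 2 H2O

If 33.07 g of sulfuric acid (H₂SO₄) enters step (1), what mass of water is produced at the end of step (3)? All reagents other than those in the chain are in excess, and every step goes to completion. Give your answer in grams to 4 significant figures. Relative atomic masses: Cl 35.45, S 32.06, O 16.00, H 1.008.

M(H2SO4) = 2(1.008) + 32.06 + 4(16.00) = 98.076 g/mol.
M(H2O) = 2(1.008) + 16.00 = 18.016 g/mol.
n(H2SO4) = 33.07 / 98.076 = 0.33719 mol.
Reaction (1): H2SO4→HCl ratio 1:2 ⇒ n(HCl) = 0.67437 mol.
Reaction (2): HCl→H2S ratio 2:1 ⇒ n(H2S) = 0.33719 mol.
Reaction (3): H2S→H2O ratio 2:2 ⇒ n(H2O) = 0.33719 mol.
Mass of H2O = 0.33719 × 18.016 = 6.0748 g.

6.075 g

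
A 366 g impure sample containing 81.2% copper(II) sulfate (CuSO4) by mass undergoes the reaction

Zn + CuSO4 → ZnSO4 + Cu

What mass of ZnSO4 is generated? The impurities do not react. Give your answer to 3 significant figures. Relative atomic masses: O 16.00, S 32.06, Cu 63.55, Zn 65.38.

301 g

Mass of pure CuSO4 = 366 g × 0.812 = 297.2 g.
M(CuSO4) = 63.55 + 32.06 + 4(16.00) = 159.61 g/mol.
M(ZnSO4) = 65.38 + 32.06 + 4(16.00) = 161.44 g/mol.
n(CuSO4) = 297.2 g / 159.61 g/mol = 1.862 mol.
From the equation the CuSO4:ZnSO4 mole ratio is 1:1, so n(ZnSO4) = 1.862 × 1/1 = 1.862 mol.
Mass of ZnSO4 = 1.862 mol × 161.44 g/mol = 300.6 g.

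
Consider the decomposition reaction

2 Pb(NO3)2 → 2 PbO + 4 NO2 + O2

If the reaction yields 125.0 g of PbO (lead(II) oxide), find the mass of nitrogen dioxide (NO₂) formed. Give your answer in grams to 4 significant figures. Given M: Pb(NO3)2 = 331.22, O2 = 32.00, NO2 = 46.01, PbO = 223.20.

51.53 g

n(PbO) = 125.00 g / 223.20 g/mol = 0.56004 mol.
From the equation the PbO:NO2 mole ratio is 2:4, so n(NO2) = 0.56004 × 4/2 = 1.1201 mol.
Mass of NO2 = 1.1201 mol × 46.01 g/mol = 51.534 g.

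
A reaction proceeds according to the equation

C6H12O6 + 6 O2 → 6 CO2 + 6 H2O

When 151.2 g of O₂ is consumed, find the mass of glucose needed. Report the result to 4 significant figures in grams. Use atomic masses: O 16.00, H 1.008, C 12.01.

M(O2) = 2(16.00) = 32.00 g/mol.
M(C6H12O6) = 6(12.01) + 12(1.008) + 6(16.00) = 180.156 g/mol.
n(O2) = 151.20 g / 32.00 g/mol = 4.7250 mol.
From the equation the O2:C6H12O6 mole ratio is 6:1, so n(C6H12O6) = 4.7250 × 1/6 = 0.78750 mol.
Mass of C6H12O6 = 0.78750 mol × 180.156 g/mol = 141.87 g.

141.9 g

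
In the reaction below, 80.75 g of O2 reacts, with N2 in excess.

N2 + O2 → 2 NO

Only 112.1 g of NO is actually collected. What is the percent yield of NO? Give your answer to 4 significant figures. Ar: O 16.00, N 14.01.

74.01 %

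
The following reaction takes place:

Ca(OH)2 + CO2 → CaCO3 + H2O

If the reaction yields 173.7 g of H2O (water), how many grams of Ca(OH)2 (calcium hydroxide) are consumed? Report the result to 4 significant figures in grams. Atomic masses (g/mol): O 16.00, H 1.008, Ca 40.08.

M(H2O) = 2(1.008) + 16.00 = 18.016 g/mol.
M(Ca(OH)2) = 40.08 + 2(16.00) + 2(1.008) = 74.096 g/mol.
n(H2O) = 173.70 g / 18.016 g/mol = 9.6414 mol.
From the equation the H2O:Ca(OH)2 mole ratio is 1:1, so n(Ca(OH)2) = 9.6414 × 1/1 = 9.6414 mol.
Mass of Ca(OH)2 = 9.6414 mol × 74.096 g/mol = 714.39 g.

714.4 g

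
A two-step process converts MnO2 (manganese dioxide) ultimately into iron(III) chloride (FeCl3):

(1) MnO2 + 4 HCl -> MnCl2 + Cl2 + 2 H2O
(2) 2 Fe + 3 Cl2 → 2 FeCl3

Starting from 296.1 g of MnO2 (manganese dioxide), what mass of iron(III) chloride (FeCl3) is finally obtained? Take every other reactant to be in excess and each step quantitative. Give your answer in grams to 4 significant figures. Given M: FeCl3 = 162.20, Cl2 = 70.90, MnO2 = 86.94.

368.3 g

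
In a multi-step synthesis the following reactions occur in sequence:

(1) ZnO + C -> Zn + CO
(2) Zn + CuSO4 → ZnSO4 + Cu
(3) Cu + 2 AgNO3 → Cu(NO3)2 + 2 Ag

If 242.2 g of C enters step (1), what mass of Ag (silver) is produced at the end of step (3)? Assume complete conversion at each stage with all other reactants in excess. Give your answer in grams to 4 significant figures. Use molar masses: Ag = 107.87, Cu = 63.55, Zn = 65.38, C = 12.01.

4351 g

n(C) = 242.2 / 12.01 = 20.167 mol.
Reaction (1): C→Zn ratio 1:1 ⇒ n(Zn) = 20.167 mol.
Reaction (2): Zn→Cu ratio 1:1 ⇒ n(Cu) = 20.167 mol.
Reaction (3): Cu→Ag ratio 1:2 ⇒ n(Ag) = 40.333 mol.
Mass of Ag = 40.333 × 107.87 = 4350.7 g.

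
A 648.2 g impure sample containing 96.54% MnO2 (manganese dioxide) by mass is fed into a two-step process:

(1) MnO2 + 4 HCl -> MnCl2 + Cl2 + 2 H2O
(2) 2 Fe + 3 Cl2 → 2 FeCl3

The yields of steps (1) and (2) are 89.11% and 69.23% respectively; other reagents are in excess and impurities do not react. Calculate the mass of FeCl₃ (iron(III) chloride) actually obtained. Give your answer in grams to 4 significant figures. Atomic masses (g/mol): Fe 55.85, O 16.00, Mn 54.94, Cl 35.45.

480.2 g

Pure MnO2 = 648.2 × 0.9654 = 625.77 g.
M(MnO2) = 54.94 + 2(16.00) = 86.94 g/mol.
M(FeCl3) = 55.85 + 3(35.45) = 162.20 g/mol.
n(MnO2) = 625.77 / 86.94 = 7.1977 mol.
Step 1 (MnO2:Cl2 = 1:1): theoretical n(Cl2) = 7.1977 mol; at 89.11% yield, n(Cl2) = 6.4139 mol.
Step 2 (Cl2:FeCl3 = 3:2): theoretical n(FeCl3) = 4.2759 mol, so theoretical mass = 4.2759 × 162.20 = 693.56 g.
At 69.23% yield, actual mass of FeCl3 = 693.56 × 0.6923 = 480.15 g.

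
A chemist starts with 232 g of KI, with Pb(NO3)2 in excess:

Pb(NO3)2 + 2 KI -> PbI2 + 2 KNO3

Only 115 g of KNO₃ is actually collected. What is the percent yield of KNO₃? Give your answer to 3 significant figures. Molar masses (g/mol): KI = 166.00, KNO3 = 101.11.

n(KI) = 232.0 g / 166.00 g/mol = 1.398 mol.
From the equation the KI:KNO3 mole ratio is 2:2, so n(KNO3) = 1.398 × 2/2 = 1.398 mol.
Mass of KNO3 = 1.398 mol × 101.11 g/mol = 141.3 g.
This is the theoretical yield. Percent yield = 115 g / 141.3 g × 100% = 81.38%.

81.4 %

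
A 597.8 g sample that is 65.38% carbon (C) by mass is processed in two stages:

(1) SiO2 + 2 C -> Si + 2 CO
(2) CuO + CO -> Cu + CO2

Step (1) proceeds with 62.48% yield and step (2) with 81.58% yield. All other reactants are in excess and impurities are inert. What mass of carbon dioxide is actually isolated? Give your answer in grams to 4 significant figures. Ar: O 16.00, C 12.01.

730.0 g

Pure C = 597.8 × 0.6538 = 390.84 g.
M(C) = 12.01 g/mol.
M(CO2) = 12.01 + 2(16.00) = 44.01 g/mol.
n(C) = 390.84 / 12.01 = 32.543 mol.
Step 1 (C:CO = 2:2): theoretical n(CO) = 32.543 mol; at 62.48% yield, n(CO) = 20.333 mol.
Step 2 (CO:CO2 = 1:1): theoretical n(CO2) = 20.333 mol, so theoretical mass = 20.333 × 44.01 = 894.85 g.
At 81.58% yield, actual mass of CO2 = 894.85 × 0.8158 = 730.02 g.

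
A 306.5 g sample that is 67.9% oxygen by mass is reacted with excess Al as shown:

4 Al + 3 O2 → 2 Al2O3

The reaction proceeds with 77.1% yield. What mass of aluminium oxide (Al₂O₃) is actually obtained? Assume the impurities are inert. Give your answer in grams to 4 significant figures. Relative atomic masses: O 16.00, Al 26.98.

340.8 g

Pure O2 available = 306.5 g × 0.679 = 208.11 g.
M(O2) = 2(16.00) = 32.00 g/mol.
M(Al2O3) = 2(26.98) + 3(16.00) = 101.96 g/mol.
n(O2) = 208.11 g / 32.00 g/mol = 6.5035 mol.
From the equation the O2:Al2O3 mole ratio is 3:2, so n(Al2O3) = 6.5035 × 2/3 = 4.3357 mol.
Mass of Al2O3 = 4.3357 mol × 101.96 g/mol = 442.07 g.
Actual mass collected = 442.07 g × 0.771 = 340.83 g.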